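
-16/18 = -8/9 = -0.89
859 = 859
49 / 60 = 0.82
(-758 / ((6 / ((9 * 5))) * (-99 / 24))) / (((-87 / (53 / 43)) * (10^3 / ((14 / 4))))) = -140609 / 2057550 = -0.07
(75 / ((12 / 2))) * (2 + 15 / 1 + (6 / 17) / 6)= 3625 / 17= 213.24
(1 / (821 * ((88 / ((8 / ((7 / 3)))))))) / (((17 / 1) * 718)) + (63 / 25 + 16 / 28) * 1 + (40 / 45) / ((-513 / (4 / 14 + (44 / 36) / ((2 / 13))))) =2466612012171053 / 801585108705150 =3.08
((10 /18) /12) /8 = 5 /864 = 0.01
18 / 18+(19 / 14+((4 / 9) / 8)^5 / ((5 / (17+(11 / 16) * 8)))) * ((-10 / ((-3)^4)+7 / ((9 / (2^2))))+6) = 56109763 / 4251528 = 13.20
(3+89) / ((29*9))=92 / 261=0.35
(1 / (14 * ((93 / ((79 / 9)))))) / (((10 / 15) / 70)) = 395 / 558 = 0.71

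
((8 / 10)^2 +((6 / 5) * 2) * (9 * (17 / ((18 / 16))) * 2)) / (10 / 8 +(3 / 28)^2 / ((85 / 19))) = 217726208 / 417355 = 521.68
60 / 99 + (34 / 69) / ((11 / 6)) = 0.87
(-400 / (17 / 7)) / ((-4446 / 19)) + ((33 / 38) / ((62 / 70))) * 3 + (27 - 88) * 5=-706086725 / 2343042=-301.35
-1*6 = -6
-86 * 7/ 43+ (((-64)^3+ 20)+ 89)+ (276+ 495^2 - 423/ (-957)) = -5342471/ 319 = -16747.56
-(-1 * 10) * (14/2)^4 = 24010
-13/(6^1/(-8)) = 52/3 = 17.33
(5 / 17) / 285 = 1 / 969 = 0.00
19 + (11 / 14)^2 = 3845 / 196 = 19.62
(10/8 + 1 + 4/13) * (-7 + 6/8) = -3325/208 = -15.99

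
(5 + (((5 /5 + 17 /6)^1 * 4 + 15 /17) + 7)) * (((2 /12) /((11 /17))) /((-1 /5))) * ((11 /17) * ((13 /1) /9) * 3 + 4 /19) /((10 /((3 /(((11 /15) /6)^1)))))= -21016595 /78166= -268.87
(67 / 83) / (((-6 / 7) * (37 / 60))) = -4690 / 3071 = -1.53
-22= -22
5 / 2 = 2.50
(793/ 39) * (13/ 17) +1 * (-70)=-2777/ 51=-54.45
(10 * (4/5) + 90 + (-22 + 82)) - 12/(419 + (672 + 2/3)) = 517414/3275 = 157.99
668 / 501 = 4 / 3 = 1.33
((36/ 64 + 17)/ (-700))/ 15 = -0.00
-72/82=-36/41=-0.88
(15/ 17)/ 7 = 15/ 119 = 0.13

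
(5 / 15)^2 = 1 / 9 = 0.11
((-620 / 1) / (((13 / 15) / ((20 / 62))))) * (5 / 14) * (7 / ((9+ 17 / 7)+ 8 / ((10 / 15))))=-13125 / 533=-24.62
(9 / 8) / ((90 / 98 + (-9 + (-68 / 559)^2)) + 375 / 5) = 137804121 / 8198814200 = 0.02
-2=-2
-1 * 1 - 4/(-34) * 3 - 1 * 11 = -11.65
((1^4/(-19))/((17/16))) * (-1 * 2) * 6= 192/323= 0.59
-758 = -758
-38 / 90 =-19 / 45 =-0.42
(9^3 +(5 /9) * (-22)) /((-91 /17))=-109667 /819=-133.90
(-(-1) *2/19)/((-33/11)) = -0.04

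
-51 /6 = -17 /2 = -8.50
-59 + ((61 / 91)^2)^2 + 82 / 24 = -45573348895 / 822899532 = -55.38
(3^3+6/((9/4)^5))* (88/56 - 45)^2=49302919424/964467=51119.34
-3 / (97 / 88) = -264 / 97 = -2.72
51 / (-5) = -51 / 5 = -10.20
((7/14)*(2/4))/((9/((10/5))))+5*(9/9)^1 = 91/18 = 5.06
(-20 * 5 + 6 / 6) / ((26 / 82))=-312.23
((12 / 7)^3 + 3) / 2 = 2757 / 686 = 4.02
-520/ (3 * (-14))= 260/ 21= 12.38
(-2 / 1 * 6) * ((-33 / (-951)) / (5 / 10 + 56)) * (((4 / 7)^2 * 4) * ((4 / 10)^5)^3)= -553648128 / 53565338134765625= -0.00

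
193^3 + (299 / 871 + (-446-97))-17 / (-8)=7188516.47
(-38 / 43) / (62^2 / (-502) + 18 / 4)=19076 / 68155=0.28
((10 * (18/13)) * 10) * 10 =18000/13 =1384.62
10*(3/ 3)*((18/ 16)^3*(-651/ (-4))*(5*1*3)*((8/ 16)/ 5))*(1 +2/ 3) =11864475/ 2048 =5793.20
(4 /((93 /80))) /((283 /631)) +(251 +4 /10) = 34092583 /131595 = 259.07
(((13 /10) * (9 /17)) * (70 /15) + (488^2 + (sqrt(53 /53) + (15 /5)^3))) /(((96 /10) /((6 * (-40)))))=-101224465 /17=-5954380.29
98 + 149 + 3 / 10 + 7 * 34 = 4853 / 10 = 485.30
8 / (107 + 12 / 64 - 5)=128 / 1635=0.08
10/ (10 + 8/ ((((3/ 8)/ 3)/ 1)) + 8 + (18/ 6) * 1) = 2/ 17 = 0.12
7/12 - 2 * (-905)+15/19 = 412993/228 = 1811.37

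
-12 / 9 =-1.33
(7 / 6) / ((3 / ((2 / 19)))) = 7 / 171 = 0.04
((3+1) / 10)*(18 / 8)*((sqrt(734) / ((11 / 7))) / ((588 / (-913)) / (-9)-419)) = -15687*sqrt(734) / 11474450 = -0.04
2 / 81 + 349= 28271 / 81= 349.02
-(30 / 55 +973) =-10709 / 11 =-973.55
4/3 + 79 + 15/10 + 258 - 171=1013/6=168.83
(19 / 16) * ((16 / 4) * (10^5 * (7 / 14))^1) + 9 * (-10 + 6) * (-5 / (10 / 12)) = 237716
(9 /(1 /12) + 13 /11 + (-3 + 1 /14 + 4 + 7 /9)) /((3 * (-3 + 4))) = 153889 /4158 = 37.01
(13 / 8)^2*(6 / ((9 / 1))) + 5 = 649 / 96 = 6.76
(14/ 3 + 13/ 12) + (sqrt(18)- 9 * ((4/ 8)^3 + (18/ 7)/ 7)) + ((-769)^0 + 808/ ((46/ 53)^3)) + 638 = 3 * sqrt(2) + 8948316019/ 4769464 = 1880.41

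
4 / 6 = 2 / 3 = 0.67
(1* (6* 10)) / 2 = 30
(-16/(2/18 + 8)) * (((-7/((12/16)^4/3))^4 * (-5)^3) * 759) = 5217981537714176000/1436859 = 3631519542080.45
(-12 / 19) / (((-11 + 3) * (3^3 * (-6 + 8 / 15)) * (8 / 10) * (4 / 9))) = -75 / 49856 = -0.00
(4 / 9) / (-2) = -2 / 9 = -0.22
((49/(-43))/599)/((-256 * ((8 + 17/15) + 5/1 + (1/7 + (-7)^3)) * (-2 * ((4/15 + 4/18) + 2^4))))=33075/48249360830464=0.00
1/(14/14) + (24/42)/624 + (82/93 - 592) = -19976653/33852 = -590.12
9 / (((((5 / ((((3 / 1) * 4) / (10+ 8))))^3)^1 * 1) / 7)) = 56 / 375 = 0.15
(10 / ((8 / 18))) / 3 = 15 / 2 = 7.50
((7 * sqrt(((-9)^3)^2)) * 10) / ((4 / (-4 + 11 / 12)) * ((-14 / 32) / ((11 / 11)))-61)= -944055 / 1118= -844.41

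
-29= -29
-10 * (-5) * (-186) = -9300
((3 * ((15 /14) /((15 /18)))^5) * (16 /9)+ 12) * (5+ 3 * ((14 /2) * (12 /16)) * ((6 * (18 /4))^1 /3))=75812811 /16807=4510.79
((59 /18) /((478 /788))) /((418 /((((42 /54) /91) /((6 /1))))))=11623 /631180836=0.00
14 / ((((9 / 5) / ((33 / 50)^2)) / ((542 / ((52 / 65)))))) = 229537 / 100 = 2295.37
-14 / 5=-2.80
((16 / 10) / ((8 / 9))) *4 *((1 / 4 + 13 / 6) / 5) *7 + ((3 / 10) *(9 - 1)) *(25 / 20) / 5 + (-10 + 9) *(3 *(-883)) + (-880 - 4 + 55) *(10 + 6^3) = -4617001 / 25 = -184680.04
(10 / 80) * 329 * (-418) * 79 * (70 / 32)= -190124165 / 64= -2970690.08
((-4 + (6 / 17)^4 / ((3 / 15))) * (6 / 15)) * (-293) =191975944 / 417605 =459.71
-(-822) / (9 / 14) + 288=4700 / 3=1566.67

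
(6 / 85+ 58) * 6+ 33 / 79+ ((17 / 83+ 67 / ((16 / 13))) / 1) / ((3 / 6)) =2042673391 / 4458760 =458.13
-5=-5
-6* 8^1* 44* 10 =-21120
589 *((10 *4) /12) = 5890 /3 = 1963.33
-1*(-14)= 14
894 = 894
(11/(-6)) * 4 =-22/3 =-7.33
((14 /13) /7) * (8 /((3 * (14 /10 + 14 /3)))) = 80 /1183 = 0.07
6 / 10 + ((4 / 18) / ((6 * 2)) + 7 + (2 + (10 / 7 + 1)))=22769 / 1890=12.05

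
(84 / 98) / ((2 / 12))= 36 / 7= 5.14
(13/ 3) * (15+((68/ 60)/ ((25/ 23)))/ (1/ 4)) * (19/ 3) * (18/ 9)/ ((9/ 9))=3551366/ 3375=1052.26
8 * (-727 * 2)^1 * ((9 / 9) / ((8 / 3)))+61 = -4301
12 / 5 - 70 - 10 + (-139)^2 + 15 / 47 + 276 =4587134 / 235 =19519.72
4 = 4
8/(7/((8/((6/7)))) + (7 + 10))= 0.45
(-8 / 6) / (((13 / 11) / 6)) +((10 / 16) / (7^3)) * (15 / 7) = -1689329 / 249704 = -6.77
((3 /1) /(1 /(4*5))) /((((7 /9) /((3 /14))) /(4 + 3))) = 810 /7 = 115.71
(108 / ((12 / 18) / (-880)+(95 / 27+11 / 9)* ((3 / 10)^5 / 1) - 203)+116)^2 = 373918410173161841296 / 28044901682786641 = 13332.85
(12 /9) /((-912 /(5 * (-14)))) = 0.10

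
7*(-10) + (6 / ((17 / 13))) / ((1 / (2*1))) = -60.82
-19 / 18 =-1.06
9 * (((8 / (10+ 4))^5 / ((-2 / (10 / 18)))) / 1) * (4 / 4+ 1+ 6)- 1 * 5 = -104515 / 16807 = -6.22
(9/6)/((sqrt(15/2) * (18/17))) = 17 * sqrt(30)/180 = 0.52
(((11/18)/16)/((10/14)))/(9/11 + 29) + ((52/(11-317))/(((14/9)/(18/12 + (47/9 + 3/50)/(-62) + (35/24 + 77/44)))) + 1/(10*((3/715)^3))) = 5054665372921231/3733689600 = 1353799.03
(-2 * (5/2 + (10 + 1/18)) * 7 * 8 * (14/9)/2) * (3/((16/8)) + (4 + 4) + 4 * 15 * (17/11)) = -99621704/891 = -111808.87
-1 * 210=-210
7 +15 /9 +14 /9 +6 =146 /9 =16.22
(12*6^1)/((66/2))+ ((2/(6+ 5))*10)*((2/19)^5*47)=59456456/27237089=2.18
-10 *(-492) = 4920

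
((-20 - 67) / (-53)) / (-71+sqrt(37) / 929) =-1777001419 / 76860417044 - 26941 * sqrt(37) / 76860417044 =-0.02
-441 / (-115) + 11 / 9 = 5234 / 1035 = 5.06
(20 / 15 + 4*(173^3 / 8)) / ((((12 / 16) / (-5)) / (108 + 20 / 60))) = -50482766750 / 27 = -1869732101.85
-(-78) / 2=39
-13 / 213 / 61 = -13 / 12993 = -0.00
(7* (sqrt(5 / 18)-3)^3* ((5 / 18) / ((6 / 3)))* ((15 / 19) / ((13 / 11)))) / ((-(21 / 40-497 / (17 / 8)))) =-1379125 / 16797729 + 11477125* sqrt(10) / 907077366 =-0.04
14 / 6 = 7 / 3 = 2.33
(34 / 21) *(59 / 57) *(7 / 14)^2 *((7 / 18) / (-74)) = -1003 / 455544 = -0.00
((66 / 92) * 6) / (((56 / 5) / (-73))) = -36135 / 1288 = -28.06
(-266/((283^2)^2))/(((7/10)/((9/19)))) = -180/6414247921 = -0.00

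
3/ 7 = 0.43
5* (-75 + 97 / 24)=-8515 / 24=-354.79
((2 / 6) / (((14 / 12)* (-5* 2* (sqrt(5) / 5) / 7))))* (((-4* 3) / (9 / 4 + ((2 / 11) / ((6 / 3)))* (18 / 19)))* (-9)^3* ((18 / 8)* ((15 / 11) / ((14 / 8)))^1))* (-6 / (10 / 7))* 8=47869056* sqrt(5) / 1085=98652.96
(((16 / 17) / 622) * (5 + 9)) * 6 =0.13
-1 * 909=-909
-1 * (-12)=12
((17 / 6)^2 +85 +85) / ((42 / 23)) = 147407 / 1512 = 97.49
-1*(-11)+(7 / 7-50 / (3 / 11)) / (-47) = 2098 / 141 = 14.88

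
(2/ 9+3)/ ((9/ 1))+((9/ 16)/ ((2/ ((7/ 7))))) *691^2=348084577/ 2592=134291.89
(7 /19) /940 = 7 /17860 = 0.00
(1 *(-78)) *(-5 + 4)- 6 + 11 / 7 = 515 / 7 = 73.57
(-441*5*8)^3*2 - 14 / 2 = -10978063488007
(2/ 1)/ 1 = 2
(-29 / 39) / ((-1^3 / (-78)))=-58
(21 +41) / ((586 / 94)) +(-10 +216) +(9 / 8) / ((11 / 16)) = 701266 / 3223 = 217.58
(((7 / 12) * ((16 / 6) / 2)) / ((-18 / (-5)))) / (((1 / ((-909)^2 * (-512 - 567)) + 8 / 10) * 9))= 1926203825 / 64192118238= 0.03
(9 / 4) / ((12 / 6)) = 9 / 8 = 1.12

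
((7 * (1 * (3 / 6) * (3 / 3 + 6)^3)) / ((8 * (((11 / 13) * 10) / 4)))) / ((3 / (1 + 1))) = 31213 / 660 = 47.29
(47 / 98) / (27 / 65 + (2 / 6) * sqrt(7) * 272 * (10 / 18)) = -60131565 / 5360736078782 + 3645837000 * sqrt(7) / 2680368039391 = 0.00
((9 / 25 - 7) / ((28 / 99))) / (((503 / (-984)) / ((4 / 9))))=1796784 / 88025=20.41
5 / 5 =1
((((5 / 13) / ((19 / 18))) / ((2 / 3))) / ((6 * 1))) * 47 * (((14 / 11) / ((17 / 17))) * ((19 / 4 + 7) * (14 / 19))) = 4870845 / 103246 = 47.18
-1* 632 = -632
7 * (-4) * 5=-140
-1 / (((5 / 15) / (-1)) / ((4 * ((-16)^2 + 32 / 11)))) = 34176 / 11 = 3106.91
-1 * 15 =-15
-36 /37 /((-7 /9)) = 324 /259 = 1.25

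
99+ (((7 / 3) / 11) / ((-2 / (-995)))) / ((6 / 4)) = 16766 / 99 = 169.35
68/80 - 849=-848.15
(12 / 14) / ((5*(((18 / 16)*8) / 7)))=2 / 15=0.13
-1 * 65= -65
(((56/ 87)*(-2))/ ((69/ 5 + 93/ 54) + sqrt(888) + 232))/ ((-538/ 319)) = 411678960/ 131560348901 - 3326400*sqrt(222)/ 131560348901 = 0.00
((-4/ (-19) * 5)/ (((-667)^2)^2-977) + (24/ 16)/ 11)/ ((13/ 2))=1410224327131/ 67220692923956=0.02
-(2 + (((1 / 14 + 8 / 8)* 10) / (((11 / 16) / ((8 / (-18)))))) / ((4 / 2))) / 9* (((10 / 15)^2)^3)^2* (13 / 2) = 0.01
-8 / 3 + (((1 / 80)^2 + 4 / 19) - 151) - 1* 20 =-63276743 / 364800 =-173.46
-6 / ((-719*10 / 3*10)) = 9 / 35950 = 0.00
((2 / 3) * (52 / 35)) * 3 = 104 / 35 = 2.97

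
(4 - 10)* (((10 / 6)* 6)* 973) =-58380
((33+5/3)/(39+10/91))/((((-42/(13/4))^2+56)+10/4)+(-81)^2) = 3198832/24491319003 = 0.00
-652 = -652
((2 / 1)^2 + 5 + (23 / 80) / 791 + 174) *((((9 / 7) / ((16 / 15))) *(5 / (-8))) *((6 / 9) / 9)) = -57901315 / 5669888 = -10.21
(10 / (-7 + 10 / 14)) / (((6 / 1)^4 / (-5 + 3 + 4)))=-35 / 14256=-0.00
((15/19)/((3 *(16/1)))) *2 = 5/152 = 0.03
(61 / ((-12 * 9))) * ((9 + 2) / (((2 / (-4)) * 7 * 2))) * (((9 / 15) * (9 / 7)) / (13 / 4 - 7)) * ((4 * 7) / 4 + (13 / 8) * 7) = -671 / 200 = -3.36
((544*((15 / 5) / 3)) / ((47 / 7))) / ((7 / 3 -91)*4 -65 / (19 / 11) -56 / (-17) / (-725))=-2675215200 / 12953318299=-0.21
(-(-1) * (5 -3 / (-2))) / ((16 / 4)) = 13 / 8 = 1.62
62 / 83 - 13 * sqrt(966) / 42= 62 / 83 - 13 * sqrt(966) / 42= -8.87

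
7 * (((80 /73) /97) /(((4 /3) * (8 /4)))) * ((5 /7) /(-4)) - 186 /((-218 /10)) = 13162485 /1543658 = 8.53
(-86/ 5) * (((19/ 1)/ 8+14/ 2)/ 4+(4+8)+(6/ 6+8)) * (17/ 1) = -6825.71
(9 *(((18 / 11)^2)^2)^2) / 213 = 33059881728 / 15219480551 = 2.17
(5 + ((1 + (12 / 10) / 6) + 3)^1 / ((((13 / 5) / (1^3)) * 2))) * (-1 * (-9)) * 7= 9513 / 26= 365.88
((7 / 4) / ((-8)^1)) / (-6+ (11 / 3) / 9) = 189 / 4832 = 0.04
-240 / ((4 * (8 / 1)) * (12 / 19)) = -95 / 8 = -11.88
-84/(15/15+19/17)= -39.67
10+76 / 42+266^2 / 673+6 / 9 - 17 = 1421941 / 14133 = 100.61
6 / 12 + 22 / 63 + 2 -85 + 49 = -4177 / 126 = -33.15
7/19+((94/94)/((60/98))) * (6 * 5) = 938/19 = 49.37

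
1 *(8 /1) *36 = 288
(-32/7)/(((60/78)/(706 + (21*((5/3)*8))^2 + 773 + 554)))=-16730064/35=-478001.83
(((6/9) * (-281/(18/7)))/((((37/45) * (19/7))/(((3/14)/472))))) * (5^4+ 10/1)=-6245225/663632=-9.41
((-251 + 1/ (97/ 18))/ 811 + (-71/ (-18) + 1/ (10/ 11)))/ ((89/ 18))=33525208/ 35006815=0.96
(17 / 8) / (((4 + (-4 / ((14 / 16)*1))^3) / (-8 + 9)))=-5831 / 251168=-0.02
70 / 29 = 2.41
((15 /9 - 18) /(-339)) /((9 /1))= 49 /9153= 0.01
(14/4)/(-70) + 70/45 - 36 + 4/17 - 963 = -3051613/3060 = -997.26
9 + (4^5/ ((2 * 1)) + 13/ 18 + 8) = 9535/ 18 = 529.72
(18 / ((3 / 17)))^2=10404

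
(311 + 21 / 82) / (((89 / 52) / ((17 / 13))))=867782 / 3649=237.81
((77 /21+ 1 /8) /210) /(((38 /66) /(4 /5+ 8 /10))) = 143 /2850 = 0.05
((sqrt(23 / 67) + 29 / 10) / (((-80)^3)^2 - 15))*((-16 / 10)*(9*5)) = -1044 / 1310719999925 - 72*sqrt(1541) / 17563647998995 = -0.00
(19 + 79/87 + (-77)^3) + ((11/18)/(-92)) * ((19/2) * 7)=-43847211883/96048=-456513.53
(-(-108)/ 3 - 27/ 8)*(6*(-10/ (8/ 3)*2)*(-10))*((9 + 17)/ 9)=84825/ 2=42412.50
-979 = -979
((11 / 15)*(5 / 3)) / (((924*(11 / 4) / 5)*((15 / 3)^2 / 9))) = 1 / 1155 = 0.00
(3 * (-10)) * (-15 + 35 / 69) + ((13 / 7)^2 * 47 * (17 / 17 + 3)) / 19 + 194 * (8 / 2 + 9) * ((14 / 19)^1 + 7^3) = 18573062870 / 21413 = 867373.23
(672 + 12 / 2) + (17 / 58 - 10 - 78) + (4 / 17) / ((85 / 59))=49486153 / 83810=590.46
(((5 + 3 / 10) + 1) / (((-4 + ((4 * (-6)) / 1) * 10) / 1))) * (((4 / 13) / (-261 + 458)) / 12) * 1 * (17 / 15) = -119 / 31244200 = -0.00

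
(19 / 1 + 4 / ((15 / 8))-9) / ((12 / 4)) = 182 / 45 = 4.04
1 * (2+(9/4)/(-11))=79/44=1.80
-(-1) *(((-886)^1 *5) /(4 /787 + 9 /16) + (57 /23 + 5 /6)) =-7801.72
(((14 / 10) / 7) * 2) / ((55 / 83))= 166 / 275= 0.60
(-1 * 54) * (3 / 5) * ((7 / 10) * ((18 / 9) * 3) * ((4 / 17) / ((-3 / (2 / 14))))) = 648 / 425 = 1.52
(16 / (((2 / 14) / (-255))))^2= 815673600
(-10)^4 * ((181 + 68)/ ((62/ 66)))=82170000/ 31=2650645.16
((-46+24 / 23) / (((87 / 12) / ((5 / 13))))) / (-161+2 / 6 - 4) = 31020 / 2141737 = 0.01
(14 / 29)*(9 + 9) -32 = -676 / 29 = -23.31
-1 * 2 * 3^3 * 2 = -108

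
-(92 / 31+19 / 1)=-681 / 31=-21.97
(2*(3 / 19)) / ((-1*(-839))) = 6 / 15941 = 0.00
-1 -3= -4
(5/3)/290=1/174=0.01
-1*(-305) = 305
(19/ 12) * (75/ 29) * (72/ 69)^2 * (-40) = -2736000/ 15341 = -178.35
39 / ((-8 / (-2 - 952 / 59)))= 20865 / 236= 88.41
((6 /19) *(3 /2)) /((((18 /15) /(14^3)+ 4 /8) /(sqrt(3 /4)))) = 30870 *sqrt(3) /65227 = 0.82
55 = 55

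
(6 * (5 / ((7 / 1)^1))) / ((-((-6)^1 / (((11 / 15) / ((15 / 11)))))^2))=-14641 / 425250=-0.03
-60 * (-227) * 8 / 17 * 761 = 82918560 / 17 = 4877562.35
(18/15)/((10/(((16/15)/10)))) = 8/625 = 0.01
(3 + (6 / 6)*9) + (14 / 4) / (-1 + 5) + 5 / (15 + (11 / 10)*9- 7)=18837 / 1432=13.15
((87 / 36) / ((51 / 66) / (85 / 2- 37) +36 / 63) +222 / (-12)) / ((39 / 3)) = -109303 / 94068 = -1.16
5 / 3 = 1.67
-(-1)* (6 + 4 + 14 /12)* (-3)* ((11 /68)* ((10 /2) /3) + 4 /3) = -7303 /136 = -53.70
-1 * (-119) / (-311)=-119 / 311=-0.38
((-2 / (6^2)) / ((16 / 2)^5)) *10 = -5 / 294912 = -0.00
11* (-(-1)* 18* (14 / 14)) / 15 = 66 / 5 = 13.20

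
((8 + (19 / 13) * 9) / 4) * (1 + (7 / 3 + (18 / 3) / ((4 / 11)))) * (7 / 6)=229075 / 1872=122.37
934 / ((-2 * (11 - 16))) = 467 / 5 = 93.40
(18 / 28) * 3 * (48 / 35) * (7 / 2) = 324 / 35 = 9.26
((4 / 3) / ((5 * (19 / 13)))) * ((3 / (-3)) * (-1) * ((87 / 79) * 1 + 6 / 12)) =6578 / 22515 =0.29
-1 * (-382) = 382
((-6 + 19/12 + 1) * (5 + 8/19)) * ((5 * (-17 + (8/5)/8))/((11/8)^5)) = 968654848/3059969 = 316.56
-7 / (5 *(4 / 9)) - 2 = -103 / 20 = -5.15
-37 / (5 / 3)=-111 / 5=-22.20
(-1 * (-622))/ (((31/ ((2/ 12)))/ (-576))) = -59712/ 31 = -1926.19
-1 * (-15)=15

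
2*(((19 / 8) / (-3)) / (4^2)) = -0.10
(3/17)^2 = 9/289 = 0.03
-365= -365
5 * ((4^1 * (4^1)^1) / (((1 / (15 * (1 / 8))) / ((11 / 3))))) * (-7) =-3850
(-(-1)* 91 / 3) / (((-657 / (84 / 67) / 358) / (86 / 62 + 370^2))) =-2836939.84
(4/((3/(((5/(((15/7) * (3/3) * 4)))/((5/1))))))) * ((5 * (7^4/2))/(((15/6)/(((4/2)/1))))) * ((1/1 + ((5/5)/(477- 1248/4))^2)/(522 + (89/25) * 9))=915174764/678768255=1.35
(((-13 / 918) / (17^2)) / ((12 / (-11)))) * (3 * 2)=143 / 530604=0.00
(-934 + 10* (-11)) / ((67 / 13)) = -13572 / 67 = -202.57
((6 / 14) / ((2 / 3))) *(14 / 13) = 9 / 13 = 0.69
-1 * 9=-9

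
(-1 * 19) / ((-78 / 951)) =6023 / 26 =231.65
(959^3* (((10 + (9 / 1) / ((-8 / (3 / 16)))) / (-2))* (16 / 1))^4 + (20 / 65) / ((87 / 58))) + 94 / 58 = 2458797202976180205423109 / 74121216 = 33172650634552193.60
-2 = -2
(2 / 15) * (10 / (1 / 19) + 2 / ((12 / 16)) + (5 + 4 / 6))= 238 / 9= 26.44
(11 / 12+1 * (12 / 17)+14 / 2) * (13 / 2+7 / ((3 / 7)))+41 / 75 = 6041303 / 30600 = 197.43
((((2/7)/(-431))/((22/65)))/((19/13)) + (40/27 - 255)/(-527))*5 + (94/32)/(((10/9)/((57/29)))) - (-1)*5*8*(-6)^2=60264424144951907/41630723275680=1447.59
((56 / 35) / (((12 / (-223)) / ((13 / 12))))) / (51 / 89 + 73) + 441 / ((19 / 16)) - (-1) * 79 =5037909031 / 11197080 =449.93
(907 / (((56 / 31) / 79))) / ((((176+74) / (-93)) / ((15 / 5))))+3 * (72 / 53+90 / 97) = -3185521795377 / 71974000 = -44259.34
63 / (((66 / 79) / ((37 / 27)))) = 103.34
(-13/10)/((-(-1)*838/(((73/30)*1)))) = -949/251400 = -0.00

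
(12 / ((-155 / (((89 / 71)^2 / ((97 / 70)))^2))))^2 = 544420784015464117305600 / 54938540087246723658355201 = 0.01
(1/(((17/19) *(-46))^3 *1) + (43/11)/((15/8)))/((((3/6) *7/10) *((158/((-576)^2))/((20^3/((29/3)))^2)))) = 2619762481499406336000000/305804649671213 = 8566784332.14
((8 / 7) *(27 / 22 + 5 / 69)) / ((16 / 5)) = 9865 / 21252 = 0.46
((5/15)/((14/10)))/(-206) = -5/4326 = -0.00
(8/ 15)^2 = 64/ 225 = 0.28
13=13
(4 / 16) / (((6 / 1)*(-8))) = -0.01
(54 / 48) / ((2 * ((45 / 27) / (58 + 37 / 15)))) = 8163 / 400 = 20.41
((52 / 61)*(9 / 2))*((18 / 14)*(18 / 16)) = 9477 / 1708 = 5.55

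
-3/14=-0.21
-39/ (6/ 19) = -123.50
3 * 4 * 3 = 36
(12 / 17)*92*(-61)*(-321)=1271613.18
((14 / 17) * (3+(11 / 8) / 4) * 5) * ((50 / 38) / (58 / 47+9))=4400375 / 2485808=1.77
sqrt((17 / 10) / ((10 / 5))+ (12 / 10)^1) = sqrt(205) / 10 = 1.43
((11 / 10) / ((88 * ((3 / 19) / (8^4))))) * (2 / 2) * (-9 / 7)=-14592 / 35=-416.91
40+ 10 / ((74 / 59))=1775 / 37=47.97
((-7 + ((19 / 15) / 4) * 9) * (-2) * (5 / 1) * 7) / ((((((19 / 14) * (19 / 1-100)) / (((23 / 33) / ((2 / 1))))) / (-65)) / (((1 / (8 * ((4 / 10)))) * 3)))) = 30400825 / 541728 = 56.12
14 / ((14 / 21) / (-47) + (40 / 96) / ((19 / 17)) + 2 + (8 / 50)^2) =31255000 / 5322777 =5.87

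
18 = 18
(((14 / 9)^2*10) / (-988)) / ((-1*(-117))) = -0.00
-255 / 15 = -17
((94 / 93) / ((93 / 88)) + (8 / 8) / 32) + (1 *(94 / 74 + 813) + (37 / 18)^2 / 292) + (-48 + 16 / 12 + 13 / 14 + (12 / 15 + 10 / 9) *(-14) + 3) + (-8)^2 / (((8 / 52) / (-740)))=-72314045403223019 / 235478365920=-307094.22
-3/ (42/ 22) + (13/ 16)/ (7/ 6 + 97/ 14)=-28009/ 19040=-1.47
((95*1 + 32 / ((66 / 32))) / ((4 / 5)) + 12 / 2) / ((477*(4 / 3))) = 359 / 1584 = 0.23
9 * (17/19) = 153/19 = 8.05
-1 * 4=-4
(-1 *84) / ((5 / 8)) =-672 / 5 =-134.40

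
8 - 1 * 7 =1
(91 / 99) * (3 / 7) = 13 / 33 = 0.39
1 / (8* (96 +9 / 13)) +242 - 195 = 472645 / 10056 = 47.00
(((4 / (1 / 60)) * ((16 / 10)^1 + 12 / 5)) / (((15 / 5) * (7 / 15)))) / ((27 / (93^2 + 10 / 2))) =13846400 / 63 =219784.13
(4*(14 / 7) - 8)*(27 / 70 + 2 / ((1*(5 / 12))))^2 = 0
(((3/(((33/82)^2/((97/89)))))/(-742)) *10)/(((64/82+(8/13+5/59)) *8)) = -0.02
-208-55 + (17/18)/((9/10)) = -261.95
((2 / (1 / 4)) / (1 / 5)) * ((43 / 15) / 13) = 344 / 39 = 8.82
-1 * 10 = -10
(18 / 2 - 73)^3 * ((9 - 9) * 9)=0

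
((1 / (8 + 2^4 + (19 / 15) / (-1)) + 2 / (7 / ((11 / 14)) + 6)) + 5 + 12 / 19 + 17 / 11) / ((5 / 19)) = 3907639 / 139810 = 27.95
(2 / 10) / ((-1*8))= -1 / 40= -0.02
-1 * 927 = -927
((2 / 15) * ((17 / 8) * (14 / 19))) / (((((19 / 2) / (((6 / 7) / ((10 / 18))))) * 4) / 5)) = 153 / 3610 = 0.04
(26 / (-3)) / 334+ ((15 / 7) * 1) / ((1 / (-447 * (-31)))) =104135264 / 3507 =29693.55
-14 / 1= -14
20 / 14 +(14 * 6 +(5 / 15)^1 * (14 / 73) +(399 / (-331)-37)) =23994542 / 507423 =47.29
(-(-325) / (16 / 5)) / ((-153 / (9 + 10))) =-30875 / 2448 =-12.61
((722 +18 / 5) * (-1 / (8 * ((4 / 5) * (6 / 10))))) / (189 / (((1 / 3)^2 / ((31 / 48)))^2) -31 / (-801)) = -38747040 / 1309371397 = -0.03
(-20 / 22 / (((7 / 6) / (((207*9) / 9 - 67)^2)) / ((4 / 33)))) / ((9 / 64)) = -14336000 / 1089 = -13164.37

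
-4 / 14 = -2 / 7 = -0.29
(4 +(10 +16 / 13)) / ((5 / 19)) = 57.88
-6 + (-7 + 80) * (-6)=-444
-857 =-857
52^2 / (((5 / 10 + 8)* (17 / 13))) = 70304 / 289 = 243.27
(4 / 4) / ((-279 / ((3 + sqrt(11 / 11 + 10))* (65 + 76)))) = -3.19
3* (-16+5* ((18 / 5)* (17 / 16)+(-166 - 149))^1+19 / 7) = -263619 / 56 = -4707.48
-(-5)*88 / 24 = 55 / 3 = 18.33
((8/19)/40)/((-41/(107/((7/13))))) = -1391/27265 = -0.05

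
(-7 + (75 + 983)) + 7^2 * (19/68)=72399/68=1064.69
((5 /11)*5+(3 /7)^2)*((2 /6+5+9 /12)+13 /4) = 5296 /231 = 22.93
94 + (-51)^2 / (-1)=-2507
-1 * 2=-2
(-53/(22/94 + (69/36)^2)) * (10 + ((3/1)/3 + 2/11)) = -832464/5489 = -151.66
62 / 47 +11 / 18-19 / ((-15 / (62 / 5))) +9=563371 / 21150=26.64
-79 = -79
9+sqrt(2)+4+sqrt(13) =sqrt(2)+sqrt(13)+13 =18.02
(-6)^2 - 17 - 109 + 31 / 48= -4289 / 48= -89.35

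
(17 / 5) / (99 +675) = 17 / 3870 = 0.00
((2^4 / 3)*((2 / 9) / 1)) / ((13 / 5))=160 / 351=0.46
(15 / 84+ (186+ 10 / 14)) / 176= 5233 / 4928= 1.06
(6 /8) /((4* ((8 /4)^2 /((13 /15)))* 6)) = 13 /1920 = 0.01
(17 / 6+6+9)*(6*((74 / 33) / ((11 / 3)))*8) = 63344 / 121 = 523.50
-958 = -958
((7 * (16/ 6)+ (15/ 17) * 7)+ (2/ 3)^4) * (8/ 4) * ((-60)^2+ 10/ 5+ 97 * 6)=288537008/ 1377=209540.31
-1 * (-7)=7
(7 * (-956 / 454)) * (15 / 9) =-16730 / 681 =-24.57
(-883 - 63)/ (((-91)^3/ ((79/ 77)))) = 6794/ 5274997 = 0.00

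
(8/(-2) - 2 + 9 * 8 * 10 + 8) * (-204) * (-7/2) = 515508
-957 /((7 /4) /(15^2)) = -123042.86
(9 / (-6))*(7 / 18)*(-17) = 119 / 12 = 9.92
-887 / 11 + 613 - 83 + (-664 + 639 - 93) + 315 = 7110 / 11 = 646.36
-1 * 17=-17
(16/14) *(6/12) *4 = 2.29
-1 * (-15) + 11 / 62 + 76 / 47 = 48939 / 2914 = 16.79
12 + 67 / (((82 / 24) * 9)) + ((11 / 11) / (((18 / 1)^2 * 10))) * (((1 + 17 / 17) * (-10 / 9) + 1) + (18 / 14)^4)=20351160919 / 1435269780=14.18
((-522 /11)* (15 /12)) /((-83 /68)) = 44370 /913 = 48.60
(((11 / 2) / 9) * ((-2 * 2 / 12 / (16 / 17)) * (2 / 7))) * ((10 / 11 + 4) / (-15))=17 / 840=0.02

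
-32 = -32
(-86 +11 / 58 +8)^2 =6054.45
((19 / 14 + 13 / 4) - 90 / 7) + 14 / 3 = -43 / 12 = -3.58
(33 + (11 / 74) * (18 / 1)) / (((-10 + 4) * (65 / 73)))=-3212 / 481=-6.68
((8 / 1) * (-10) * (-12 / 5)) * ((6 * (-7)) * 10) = -80640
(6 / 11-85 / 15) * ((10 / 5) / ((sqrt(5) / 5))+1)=-28.02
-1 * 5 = -5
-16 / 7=-2.29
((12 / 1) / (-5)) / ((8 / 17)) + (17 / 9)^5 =11187071 / 590490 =18.95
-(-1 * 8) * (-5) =-40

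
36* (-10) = -360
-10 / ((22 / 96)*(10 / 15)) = -65.45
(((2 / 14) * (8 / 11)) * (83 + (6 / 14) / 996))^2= 148830837796 / 2001399169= 74.36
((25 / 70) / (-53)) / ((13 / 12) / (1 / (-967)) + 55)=30 / 4418981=0.00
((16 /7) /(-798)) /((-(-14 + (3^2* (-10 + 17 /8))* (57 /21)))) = -64 /4611243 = -0.00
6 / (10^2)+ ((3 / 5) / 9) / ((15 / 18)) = 7 / 50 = 0.14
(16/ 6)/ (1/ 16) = 128/ 3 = 42.67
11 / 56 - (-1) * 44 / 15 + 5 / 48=1811 / 560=3.23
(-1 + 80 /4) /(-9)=-2.11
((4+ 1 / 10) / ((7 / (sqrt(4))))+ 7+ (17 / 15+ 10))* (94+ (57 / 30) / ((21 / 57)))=14069407 / 7350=1914.21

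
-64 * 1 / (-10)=32 / 5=6.40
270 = 270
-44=-44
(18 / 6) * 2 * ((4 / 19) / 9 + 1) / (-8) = -175 / 228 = -0.77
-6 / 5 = -1.20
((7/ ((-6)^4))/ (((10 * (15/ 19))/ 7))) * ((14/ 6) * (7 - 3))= 6517/ 145800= 0.04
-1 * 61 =-61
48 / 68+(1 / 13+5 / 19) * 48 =71508 / 4199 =17.03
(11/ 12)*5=55/ 12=4.58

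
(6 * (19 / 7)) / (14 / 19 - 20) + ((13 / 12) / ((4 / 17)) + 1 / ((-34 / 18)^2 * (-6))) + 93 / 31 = 39757607 / 5923344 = 6.71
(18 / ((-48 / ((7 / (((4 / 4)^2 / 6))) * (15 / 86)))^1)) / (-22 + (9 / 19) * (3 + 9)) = 3591 / 21328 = 0.17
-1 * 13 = -13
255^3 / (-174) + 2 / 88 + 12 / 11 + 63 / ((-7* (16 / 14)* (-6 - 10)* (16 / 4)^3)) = -249027213695 / 2613248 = -95294.14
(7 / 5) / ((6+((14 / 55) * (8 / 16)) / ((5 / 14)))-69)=-55 / 2461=-0.02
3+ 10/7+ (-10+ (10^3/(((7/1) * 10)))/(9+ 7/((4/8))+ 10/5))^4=18985369/2401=7907.28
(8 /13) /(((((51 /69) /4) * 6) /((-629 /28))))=-3404 /273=-12.47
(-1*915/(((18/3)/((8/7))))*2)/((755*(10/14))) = -488/755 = -0.65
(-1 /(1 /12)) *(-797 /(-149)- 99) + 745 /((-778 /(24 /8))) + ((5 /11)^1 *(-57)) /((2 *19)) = 1120.26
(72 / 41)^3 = 373248 / 68921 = 5.42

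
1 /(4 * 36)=1 /144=0.01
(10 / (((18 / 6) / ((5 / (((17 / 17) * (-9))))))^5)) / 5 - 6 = -86099692 / 14348907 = -6.00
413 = 413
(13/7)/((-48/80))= -65/21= -3.10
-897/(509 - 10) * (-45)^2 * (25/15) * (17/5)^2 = -34996455/499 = -70133.18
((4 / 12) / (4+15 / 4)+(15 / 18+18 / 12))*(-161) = -35581 / 93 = -382.59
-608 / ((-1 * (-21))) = -608 / 21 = -28.95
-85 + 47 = -38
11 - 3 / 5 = 52 / 5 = 10.40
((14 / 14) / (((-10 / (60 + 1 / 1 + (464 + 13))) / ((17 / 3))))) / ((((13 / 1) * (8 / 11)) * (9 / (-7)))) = 25.08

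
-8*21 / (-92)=42 / 23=1.83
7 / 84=1 / 12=0.08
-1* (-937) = 937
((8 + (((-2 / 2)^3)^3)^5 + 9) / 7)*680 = 10880 / 7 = 1554.29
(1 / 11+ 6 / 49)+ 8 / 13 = 5807 / 7007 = 0.83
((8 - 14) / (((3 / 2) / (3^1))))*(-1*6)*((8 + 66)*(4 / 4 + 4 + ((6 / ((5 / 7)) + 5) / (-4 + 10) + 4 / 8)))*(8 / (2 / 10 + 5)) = 824064 / 13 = 63389.54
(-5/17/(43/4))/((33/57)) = -380/8041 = -0.05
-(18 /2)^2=-81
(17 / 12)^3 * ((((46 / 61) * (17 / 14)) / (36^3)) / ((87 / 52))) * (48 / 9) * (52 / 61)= 324646127 / 2140964629776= 0.00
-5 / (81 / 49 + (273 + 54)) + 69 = 68.98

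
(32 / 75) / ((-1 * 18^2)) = -8 / 6075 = -0.00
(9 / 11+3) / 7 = 0.55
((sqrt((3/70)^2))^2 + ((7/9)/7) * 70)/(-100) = -343081/4410000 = -0.08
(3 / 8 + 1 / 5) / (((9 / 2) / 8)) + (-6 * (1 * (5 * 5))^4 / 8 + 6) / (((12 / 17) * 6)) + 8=-99594343 / 1440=-69162.74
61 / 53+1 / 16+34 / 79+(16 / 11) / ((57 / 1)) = 70118993 / 42003984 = 1.67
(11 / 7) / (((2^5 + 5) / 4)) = 44 / 259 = 0.17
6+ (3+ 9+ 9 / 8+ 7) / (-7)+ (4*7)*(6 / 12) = 17.12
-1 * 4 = -4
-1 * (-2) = 2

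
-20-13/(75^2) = -112513/5625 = -20.00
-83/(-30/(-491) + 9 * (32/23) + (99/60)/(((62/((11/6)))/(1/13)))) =-30219164560/4582605973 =-6.59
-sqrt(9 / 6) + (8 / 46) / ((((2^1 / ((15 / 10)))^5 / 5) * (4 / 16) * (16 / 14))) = 8505 / 11776 - sqrt(6) / 2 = -0.50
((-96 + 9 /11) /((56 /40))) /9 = -1745 /231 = -7.55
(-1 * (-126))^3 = 2000376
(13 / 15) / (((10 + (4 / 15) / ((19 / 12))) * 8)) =247 / 23184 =0.01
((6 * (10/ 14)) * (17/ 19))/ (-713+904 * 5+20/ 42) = 1530/ 1519183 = 0.00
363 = 363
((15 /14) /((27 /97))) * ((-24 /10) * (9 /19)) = -582 /133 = -4.38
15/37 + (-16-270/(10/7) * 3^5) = -1699876/37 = -45942.59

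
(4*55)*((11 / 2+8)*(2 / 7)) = 5940 / 7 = 848.57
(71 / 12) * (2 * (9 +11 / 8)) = 5893 / 48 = 122.77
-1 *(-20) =20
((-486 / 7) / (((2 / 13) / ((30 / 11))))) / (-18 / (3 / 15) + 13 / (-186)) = 17627220 / 1289981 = 13.66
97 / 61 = 1.59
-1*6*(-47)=282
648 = 648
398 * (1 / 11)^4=398 / 14641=0.03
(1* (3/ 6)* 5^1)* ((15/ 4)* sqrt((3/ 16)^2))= 225/ 128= 1.76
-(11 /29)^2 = -121 /841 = -0.14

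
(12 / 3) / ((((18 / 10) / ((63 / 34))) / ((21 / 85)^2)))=0.25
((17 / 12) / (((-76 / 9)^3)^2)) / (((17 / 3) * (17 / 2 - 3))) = 531441 / 4239398428672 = 0.00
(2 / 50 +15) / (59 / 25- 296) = -376 / 7341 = -0.05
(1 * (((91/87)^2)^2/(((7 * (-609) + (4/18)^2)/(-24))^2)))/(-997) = -3199433380416/84077113089539464957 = -0.00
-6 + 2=-4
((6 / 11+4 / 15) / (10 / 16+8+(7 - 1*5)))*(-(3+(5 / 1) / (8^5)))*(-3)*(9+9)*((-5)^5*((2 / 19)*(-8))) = 7410040875 / 227392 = 32587.08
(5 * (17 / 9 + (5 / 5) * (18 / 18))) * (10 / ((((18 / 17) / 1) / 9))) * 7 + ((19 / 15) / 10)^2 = 8594.46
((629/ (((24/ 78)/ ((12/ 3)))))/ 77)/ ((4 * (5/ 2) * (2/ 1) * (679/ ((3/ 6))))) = 8177/ 2091320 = 0.00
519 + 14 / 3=1571 / 3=523.67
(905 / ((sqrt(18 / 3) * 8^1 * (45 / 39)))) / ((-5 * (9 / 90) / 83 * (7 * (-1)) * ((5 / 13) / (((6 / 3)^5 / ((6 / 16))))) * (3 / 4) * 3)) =324977536 * sqrt(6) / 8505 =93595.43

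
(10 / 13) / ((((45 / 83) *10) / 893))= 74119 / 585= 126.70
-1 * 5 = -5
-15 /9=-5 /3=-1.67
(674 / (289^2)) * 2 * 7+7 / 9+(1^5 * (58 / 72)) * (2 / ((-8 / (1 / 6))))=61856707 / 72162144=0.86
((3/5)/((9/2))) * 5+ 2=8/3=2.67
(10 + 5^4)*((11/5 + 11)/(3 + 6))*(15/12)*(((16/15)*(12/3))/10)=22352/45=496.71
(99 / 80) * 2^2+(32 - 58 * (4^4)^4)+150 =-4982162059621 / 20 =-249108102981.05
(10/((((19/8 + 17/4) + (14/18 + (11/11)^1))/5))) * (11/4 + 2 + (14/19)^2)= 1375740/43681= 31.50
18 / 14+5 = 6.29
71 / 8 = 8.88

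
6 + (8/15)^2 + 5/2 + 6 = 6653/450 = 14.78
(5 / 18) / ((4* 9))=5 / 648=0.01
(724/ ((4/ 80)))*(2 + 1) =43440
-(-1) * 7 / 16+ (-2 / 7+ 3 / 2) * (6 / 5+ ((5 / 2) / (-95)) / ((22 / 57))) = 11161 / 6160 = 1.81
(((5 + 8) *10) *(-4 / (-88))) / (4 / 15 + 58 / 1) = 975 / 9614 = 0.10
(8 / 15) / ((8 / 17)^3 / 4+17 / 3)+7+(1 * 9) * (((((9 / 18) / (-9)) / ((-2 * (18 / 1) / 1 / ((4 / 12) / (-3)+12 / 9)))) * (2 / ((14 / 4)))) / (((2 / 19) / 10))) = 3813163811 / 475741350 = 8.02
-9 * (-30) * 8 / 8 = 270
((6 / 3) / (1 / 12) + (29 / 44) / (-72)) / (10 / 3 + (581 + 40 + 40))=76003 / 2104608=0.04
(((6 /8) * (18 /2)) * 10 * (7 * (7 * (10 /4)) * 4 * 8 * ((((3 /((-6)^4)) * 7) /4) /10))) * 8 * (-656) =-562520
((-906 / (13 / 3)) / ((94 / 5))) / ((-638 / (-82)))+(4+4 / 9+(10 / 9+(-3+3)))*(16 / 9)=133361005 / 15787629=8.45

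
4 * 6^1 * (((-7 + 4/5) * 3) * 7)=-15624/5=-3124.80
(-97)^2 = 9409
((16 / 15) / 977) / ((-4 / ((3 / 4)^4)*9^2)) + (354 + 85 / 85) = 355.00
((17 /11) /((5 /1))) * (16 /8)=0.62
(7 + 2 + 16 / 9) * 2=194 / 9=21.56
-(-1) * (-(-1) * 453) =453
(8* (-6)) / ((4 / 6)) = -72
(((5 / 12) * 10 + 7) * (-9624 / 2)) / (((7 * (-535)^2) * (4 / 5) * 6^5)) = -26867 / 6231919680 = -0.00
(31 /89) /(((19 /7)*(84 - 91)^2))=31 /11837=0.00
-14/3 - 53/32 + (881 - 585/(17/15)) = 585073/1632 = 358.50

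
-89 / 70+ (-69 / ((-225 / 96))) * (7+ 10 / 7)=86403 / 350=246.87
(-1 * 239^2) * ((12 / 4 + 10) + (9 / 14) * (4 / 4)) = -10910111 / 14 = -779293.64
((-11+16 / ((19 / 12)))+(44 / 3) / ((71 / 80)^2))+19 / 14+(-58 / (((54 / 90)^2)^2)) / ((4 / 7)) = -41495524846 / 54306693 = -764.10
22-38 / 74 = 795 / 37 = 21.49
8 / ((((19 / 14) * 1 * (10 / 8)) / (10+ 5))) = 1344 / 19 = 70.74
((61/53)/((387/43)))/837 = 61/399249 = 0.00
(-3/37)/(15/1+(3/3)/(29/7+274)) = -5841/1080844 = -0.01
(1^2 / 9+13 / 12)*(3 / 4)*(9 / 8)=129 / 128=1.01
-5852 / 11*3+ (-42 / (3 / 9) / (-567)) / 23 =-330370 / 207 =-1595.99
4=4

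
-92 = -92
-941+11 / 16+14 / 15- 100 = -249451 / 240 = -1039.38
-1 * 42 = -42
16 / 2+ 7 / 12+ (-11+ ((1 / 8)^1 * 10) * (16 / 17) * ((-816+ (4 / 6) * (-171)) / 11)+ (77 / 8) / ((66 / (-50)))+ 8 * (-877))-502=-34230755 / 4488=-7627.17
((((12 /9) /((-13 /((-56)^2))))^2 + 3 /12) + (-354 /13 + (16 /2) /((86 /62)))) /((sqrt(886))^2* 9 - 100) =27058983331 /2059932888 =13.14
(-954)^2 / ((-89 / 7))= -6370812 / 89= -71582.16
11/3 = 3.67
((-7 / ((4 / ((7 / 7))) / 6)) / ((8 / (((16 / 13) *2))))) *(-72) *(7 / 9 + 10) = 32592 / 13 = 2507.08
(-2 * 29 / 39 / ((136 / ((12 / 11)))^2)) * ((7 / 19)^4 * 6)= -0.00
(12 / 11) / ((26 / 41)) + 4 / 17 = 1.96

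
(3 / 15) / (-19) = -1 / 95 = -0.01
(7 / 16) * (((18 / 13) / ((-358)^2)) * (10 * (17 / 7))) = 765 / 6664528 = 0.00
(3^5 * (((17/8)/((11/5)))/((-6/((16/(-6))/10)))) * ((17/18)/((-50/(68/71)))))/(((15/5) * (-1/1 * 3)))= 0.02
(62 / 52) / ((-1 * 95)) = -31 / 2470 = -0.01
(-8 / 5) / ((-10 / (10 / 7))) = 8 / 35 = 0.23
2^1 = 2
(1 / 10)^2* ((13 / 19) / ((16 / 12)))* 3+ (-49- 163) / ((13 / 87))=-140172879 / 98800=-1418.75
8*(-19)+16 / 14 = -1056 / 7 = -150.86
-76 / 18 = -38 / 9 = -4.22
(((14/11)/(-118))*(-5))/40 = 7/5192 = 0.00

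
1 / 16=0.06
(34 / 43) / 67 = 34 / 2881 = 0.01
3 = 3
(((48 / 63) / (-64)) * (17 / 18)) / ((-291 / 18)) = 17 / 24444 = 0.00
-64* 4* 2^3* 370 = -757760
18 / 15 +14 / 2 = 8.20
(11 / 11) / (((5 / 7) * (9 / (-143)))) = -1001 / 45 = -22.24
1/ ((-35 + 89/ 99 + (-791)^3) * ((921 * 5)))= -33/ 75209561195675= -0.00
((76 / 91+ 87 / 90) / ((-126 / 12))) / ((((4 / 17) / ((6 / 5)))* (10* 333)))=-83623 / 318181500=-0.00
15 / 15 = 1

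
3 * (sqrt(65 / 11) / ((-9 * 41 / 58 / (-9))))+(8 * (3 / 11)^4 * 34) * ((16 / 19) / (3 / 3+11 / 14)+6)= 20.05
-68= -68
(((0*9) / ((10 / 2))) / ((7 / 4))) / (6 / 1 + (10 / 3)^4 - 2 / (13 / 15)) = 0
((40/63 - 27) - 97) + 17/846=-123.34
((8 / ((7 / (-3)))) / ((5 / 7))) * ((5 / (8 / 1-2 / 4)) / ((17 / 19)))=-304 / 85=-3.58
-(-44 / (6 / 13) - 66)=484 / 3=161.33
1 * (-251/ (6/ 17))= -4267/ 6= -711.17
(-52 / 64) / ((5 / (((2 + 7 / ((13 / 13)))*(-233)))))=340.76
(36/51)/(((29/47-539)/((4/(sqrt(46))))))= -141*sqrt(46)/1236733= -0.00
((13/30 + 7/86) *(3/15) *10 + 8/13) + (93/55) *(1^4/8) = 1.86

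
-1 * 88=-88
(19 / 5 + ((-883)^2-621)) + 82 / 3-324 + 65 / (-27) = 105134318 / 135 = 778772.73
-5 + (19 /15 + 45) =619 /15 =41.27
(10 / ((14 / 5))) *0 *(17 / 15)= 0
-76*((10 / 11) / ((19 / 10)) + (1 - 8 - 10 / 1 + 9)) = 6288 / 11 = 571.64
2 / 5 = 0.40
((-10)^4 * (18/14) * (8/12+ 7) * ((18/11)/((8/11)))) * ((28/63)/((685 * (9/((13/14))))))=299000/20139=14.85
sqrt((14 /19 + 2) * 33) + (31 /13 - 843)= -10928 /13 + 2 * sqrt(8151) /19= -831.11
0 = 0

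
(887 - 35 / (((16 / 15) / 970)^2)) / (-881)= 1852340107 / 56384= 32852.23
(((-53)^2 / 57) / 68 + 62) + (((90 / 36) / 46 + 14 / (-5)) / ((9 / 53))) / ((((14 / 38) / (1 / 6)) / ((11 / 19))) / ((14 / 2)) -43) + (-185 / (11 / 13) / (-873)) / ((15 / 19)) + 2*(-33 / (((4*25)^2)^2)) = 316950027127011017929 / 4997415124350000000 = 63.42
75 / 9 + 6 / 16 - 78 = -1663 / 24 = -69.29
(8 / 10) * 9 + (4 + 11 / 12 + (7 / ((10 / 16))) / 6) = 839 / 60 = 13.98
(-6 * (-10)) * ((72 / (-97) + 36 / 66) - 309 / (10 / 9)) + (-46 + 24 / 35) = -625271932 / 37345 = -16743.12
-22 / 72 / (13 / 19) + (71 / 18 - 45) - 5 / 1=-21763 / 468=-46.50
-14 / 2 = -7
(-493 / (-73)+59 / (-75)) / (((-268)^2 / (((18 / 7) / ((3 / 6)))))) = 24501 / 57346975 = 0.00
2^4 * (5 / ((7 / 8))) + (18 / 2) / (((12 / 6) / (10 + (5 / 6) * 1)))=3925 / 28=140.18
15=15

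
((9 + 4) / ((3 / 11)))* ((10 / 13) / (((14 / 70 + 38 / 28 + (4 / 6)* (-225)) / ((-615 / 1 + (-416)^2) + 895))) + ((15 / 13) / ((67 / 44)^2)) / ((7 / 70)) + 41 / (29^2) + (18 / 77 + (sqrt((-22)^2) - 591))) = -57408336019363906 / 823800859539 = -69687.15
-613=-613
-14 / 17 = -0.82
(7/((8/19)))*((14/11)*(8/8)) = 931/44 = 21.16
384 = 384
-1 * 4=-4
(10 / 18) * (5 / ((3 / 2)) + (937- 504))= 6545 / 27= 242.41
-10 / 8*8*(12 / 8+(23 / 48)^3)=-890275 / 55296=-16.10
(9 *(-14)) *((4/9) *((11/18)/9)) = -3.80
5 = 5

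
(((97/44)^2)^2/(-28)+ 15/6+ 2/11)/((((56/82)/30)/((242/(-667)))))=-118644972825/4049554432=-29.30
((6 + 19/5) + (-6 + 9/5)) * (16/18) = 224/45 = 4.98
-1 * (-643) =643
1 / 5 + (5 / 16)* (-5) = -109 / 80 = -1.36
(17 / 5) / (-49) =-17 / 245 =-0.07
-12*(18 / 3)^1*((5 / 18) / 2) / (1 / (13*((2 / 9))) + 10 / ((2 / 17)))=-260 / 2219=-0.12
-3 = -3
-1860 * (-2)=3720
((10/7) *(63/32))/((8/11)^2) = 5445/1024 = 5.32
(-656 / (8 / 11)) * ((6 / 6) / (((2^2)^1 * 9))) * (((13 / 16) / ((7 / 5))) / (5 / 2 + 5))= -5863 / 3024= -1.94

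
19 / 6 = 3.17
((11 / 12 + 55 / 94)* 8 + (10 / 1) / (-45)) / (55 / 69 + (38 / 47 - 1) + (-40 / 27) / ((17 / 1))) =1462731 / 64313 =22.74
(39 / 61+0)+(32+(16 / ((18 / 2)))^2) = 176887 / 4941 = 35.80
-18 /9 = -2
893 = 893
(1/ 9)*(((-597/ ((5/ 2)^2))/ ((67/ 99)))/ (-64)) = 6567/ 26800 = 0.25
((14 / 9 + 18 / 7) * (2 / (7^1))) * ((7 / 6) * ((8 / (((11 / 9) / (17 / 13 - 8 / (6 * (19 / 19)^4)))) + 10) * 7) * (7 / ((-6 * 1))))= -98420 / 891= -110.46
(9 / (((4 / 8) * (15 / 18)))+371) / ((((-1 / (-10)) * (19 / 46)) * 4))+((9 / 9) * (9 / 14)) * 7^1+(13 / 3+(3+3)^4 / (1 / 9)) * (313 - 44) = 358092517 / 114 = 3141162.43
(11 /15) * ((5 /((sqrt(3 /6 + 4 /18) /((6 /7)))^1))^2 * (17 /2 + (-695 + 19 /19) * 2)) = -16388460 /637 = -25727.57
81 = 81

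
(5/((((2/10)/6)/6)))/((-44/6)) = -122.73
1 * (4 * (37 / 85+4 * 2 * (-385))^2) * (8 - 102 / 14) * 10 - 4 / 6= 1644476832010 / 6069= 270963392.98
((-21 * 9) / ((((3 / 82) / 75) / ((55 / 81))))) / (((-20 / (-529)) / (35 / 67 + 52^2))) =-2521821781325 / 134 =-18819565532.28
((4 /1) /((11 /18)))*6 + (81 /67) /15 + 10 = 181867 /3685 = 49.35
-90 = -90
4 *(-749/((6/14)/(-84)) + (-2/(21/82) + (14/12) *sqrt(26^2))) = 12333428/21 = 587306.10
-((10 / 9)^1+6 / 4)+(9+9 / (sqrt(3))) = 3 * sqrt(3)+115 / 18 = 11.59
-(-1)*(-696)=-696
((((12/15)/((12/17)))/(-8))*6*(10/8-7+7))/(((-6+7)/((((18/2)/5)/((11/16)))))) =-153/55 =-2.78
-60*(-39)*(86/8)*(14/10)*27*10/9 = 1056510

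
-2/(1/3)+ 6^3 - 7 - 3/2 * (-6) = 212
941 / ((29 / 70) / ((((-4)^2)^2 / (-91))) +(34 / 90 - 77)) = -21680640 / 1768769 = -12.26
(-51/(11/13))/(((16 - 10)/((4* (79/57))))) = -55.69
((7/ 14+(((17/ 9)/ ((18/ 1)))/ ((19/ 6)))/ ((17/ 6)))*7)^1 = 1225/ 342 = 3.58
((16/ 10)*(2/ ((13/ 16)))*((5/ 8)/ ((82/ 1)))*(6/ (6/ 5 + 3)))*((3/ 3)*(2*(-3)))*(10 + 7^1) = -16320/ 3731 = -4.37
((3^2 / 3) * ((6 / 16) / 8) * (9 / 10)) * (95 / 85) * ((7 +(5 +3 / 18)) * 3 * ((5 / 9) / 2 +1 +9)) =461871 / 8704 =53.06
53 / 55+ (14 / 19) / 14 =1062 / 1045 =1.02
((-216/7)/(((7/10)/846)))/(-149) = 1827360/7301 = 250.29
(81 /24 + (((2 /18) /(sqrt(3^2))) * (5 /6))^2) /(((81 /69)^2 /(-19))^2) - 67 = 16031985390461 /27894275208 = 574.74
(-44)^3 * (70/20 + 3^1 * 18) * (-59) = 288986720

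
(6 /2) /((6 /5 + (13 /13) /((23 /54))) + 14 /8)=1380 /2437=0.57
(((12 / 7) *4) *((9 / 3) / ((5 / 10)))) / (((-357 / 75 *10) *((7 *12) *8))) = -15 / 11662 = -0.00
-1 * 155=-155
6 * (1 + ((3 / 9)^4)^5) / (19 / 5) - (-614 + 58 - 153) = 15691692065977 / 22082967873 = 710.58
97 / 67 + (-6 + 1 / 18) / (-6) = 17645 / 7236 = 2.44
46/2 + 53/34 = 835/34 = 24.56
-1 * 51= -51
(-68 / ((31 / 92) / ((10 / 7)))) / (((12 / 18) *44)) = -9.83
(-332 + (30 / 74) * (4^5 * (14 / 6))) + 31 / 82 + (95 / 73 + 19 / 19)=141599659 / 221482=639.33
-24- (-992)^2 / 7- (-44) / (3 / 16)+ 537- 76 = -2938087 / 21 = -139908.90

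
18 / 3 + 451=457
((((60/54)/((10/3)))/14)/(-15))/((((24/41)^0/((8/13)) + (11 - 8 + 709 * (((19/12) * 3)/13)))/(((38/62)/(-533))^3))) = 27436/2997428785721324955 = 0.00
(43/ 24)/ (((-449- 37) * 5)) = -43/ 58320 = -0.00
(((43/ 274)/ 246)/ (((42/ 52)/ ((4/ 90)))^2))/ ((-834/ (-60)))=58136/ 418344526845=0.00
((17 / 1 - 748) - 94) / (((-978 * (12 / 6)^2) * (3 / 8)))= 275 / 489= 0.56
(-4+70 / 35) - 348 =-350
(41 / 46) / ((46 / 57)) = 2337 / 2116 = 1.10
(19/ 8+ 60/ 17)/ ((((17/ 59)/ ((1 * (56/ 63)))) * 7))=47377/ 18207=2.60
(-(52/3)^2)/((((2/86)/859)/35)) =-3495717680/9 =-388413075.56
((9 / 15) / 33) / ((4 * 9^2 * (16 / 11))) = 1 / 25920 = 0.00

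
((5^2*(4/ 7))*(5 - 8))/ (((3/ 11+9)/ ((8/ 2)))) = -2200/ 119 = -18.49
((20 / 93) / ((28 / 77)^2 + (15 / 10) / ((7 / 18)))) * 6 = 33880 / 104749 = 0.32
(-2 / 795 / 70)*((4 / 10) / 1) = -2 / 139125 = -0.00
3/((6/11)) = 11/2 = 5.50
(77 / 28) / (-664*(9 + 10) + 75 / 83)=-0.00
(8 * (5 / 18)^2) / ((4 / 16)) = 200 / 81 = 2.47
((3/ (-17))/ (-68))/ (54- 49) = 3/ 5780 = 0.00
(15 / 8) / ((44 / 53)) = 795 / 352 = 2.26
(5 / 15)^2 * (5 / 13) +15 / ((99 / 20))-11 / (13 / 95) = -99500 / 1287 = -77.31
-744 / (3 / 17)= -4216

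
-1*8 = -8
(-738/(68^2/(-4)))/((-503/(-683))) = 252027/290734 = 0.87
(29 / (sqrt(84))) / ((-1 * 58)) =-sqrt(21) / 84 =-0.05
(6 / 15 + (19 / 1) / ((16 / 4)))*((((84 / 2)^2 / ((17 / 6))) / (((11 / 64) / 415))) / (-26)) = -723860928 / 2431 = -297762.62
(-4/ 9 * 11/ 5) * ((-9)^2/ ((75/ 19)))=-20.06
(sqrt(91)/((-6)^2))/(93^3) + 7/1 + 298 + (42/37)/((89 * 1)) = sqrt(91)/28956852 + 1004407/3293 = 305.01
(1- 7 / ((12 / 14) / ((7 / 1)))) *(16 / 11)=-2696 / 33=-81.70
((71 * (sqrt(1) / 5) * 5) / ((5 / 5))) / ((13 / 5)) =355 / 13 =27.31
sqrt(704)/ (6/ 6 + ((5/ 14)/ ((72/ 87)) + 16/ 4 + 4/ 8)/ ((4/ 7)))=1536* sqrt(11)/ 1849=2.76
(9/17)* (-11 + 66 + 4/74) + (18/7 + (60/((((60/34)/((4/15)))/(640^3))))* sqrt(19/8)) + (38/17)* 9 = 228231/4403 + 1782579200* sqrt(38)/3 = 3662852112.46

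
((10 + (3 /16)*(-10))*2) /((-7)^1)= -2.32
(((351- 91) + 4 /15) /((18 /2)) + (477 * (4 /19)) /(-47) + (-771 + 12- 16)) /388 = -90201433 /46775340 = -1.93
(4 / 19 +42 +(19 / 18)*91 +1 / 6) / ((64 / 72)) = 2959 / 19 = 155.74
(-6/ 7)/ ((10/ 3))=-9/ 35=-0.26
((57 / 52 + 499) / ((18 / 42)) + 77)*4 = 194047 / 39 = 4975.56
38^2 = 1444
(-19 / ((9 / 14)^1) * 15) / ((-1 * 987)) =0.45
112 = 112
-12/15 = -4/5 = -0.80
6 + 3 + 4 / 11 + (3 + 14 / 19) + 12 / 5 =16198 / 1045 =15.50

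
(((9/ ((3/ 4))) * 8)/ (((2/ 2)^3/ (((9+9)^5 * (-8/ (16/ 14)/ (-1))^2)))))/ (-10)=-888852787.20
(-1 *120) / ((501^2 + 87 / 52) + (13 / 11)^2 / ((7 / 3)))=-1761760 / 3685062699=-0.00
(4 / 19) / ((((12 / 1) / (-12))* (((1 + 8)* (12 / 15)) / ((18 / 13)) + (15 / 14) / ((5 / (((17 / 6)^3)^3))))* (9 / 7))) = -731566080 / 11289080715727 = -0.00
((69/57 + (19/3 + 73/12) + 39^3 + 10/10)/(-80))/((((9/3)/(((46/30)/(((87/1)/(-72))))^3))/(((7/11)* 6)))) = 18434751013168/9557439375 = 1928.84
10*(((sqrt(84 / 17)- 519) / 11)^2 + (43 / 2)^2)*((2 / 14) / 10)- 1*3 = 21947489 / 57596- 2076*sqrt(357) / 14399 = 378.34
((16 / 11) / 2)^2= 64 / 121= 0.53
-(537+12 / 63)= -11281 / 21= -537.19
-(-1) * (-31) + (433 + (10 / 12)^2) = 14497 / 36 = 402.69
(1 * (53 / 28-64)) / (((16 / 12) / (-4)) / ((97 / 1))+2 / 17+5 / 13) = -111836829 / 898240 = -124.51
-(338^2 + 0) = -114244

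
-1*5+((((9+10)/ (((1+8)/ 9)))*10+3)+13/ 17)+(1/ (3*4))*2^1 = 19271/ 102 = 188.93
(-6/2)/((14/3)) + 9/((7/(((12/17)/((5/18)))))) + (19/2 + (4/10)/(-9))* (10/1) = 1040797/10710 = 97.18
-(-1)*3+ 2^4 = 19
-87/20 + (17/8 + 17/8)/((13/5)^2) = -3.72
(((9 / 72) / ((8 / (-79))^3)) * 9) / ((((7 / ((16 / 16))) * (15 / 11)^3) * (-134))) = 656234909 / 1440768000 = 0.46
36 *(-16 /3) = -192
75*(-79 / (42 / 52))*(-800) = 41080000 / 7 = 5868571.43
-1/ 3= -0.33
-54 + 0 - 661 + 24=-691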